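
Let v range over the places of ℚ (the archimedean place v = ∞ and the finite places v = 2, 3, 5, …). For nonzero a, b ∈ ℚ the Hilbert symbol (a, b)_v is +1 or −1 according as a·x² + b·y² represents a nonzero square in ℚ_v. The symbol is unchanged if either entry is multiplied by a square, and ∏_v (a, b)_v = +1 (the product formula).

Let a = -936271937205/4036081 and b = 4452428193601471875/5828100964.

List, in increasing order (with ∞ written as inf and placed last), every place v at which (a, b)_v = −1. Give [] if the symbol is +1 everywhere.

Mod squares: a ≡ -5, b ≡ 155. Check v ∈ {∞, 2, 3, 5, 7, 11, 19, 31, 41, 47}.
v=47: a=47^2·(≡21), b=47^4·(≡8) mod 47; (21|47)=+1, (8|47)=+1; (−1)^{2·4·23}·(+1)^4·(+1)^2 = +1.
v=5: a=5^1·(≡4), b=5^5·(≡4) mod 5; (4|5)=+1, (4|5)=+1; (−1)^{1·5·2}·(+1)^5·(+1)^1 = +1.
v=3: a=3^6·(≡1), b=3^4·(≡2) mod 3; (1|3)=+1, (2|3)=-1; (−1)^{6·4·1}·(+1)^4·(-1)^6 = +1.
v=2: v_2(a)=0, v_2(b)=-2; units ≡ 3, 3 (mod 8); ε·ε+αω+βω = 1·1+0·1+-2·1 ≡ 1  ⇒  (a,b)_2 = -1.
v=41: a=41^-2·(≡1), b=41^-2·(≡8) mod 41; (1|41)=+1, (8|41)=+1; (−1)^{-2·-2·20}·(+1)^-2·(+1)^-2 = +1.
v=19: a=19^0·(≡12), b=19^-2·(≡2) mod 19; (12|19)=-1, (2|19)=-1; (−1)^{0·-2·9}·(-1)^-2·(-1)^0 = +1.
v=31: a=31^2·(≡12), b=31^3·(≡20) mod 31; (12|31)=-1, (20|31)=+1; (−1)^{2·3·15}·(-1)^3·(+1)^2 = -1.
v=11: a=11^2·(≡2), b=11^2·(≡1) mod 11; (2|11)=-1, (1|11)=+1; (−1)^{2·2·5}·(-1)^2·(+1)^2 = +1.
v=∞: -5 < 0 and 155 > 0  ⇒  (a,b)_∞ = +1.
v=7: a=7^-4·(≡4), b=7^-4·(≡4) mod 7; (4|7)=+1, (4|7)=+1; (−1)^{-4·-4·3}·(+1)^-4·(+1)^-4 = +1.
Ram(-5, 155) = {2, 31}; no ℚ_2-point on the conic.

[2, 31]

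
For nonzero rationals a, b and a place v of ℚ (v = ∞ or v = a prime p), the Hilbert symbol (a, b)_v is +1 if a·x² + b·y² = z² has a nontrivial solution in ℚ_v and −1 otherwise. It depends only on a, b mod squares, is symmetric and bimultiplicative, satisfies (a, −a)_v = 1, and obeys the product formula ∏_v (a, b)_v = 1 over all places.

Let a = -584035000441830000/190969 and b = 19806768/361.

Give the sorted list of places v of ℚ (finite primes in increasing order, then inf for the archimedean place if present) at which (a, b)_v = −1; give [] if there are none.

[17, 31]

(a, b) ≡ (-7, 15283) mod (ℚ^×)²; places V = {2, 3, 5, 7, 17, 19, 23, 29, 31, ∞}.
(a,b)_∞: sgn(-7)=−, sgn(15283)=+, so +1.
(a,b)_17: α=2, u≡12; β=1, v≡15 (mod 17); (12|17)=-1, (15|17)=+1; sign (−1)^0·-1^1·+1^2 = -1.
(a,b)_7: α=3, u≡6; β=0, v≡4 (mod 7); (6|7)=-1, (4|7)=+1; sign (−1)^0·-1^0·+1^3 = +1.
(a,b)_5: α=4, u≡3; β=0, v≡3 (mod 5); (3|5)=-1, (3|5)=-1; sign (−1)^0·-1^0·-1^4 = +1.
(a,b)_31: α=2, u≡13; β=1, v≡4 (mod 31); (13|31)=-1, (4|31)=+1; sign (−1)^0·-1^1·+1^2 = -1.
(a,b)_19: α=-2, u≡2; β=-2, v≡9 (mod 19); (2|19)=-1, (9|19)=+1; sign (−1)^0·-1^-2·+1^-2 = +1.
(a,b)_2: α=4, β=4; u≡1, v≡3 (mod 8); ε(u)ε(v)=0·1, αω(v)=4·1, βω(u)=4·0; sum ≡ 0  ⇒  +1.
(a,b)_23: α=-2, u≡9; β=0, v≡17 (mod 23); (9|23)=+1, (17|23)=-1; sign (−1)^0·+1^0·-1^-2 = +1.
(a,b)_3: α=6, u≡2; β=4, v≡1 (mod 3); (2|3)=-1, (1|3)=+1; sign (−1)^0·-1^4·+1^6 = +1.
(a,b)_29: α=2, u≡13; β=1, v≡1 (mod 29); (13|29)=+1, (1|29)=+1; sign (−1)^0·+1^1·+1^2 = +1.
|Ram(-7, 15283)| = 2, even; anisotropic at {17, 31}.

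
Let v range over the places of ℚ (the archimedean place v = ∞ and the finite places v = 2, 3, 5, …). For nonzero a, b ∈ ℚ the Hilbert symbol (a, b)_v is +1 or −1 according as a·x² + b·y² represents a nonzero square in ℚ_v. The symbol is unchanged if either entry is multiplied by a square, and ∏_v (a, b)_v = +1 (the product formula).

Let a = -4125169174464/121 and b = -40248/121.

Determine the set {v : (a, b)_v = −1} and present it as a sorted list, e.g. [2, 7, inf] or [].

Mod squares: a ≡ -22919, b ≡ -1118. Check v ∈ {∞, 2, 3, 11, 13, 41, 43}.
v=3: a=3^2·(≡1), b=3^2·(≡1) mod 3; (1|3)=+1, (1|3)=+1; (−1)^{2·2·1}·(+1)^2·(+1)^2 = +1.
v=∞: -22919 < 0 and -1118 < 0  ⇒  (a,b)_∞ = -1.
v=13: a=13^3·(≡2), b=13^1·(≡6) mod 13; (2|13)=-1, (6|13)=-1; (−1)^{3·1·6}·(-1)^1·(-1)^3 = +1.
v=11: a=11^-2·(≡3), b=11^-2·(≡1) mod 11; (3|11)=+1, (1|11)=+1; (−1)^{-2·-2·5}·(+1)^-2·(+1)^-2 = +1.
v=41: a=41^1·(≡28), b=41^0·(≡34) mod 41; (28|41)=-1, (34|41)=-1; (−1)^{1·0·20}·(-1)^0·(-1)^1 = -1.
v=2: v_2(a)=6, v_2(b)=3; units ≡ 1, 1 (mod 8); ε·ε+αω+βω = 0·0+6·0+3·0 ≡ 0  ⇒  (a,b)_2 = +1.
v=43: a=43^3·(≡26), b=43^1·(≡31) mod 43; (26|43)=-1, (31|43)=+1; (−1)^{3·1·21}·(-1)^1·(+1)^3 = +1.
Ram(-22919, -1118) = {41, ∞}; no ℚ_41-point on the conic.

[41, inf]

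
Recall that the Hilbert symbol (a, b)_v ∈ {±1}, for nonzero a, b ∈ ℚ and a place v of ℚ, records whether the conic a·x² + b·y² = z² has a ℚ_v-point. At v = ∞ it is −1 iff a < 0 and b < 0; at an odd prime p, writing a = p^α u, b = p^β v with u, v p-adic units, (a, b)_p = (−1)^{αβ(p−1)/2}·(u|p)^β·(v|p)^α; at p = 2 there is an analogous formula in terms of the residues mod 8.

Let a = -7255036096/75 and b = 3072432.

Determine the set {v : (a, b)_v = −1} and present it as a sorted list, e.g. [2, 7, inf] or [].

[2, 7]

(a, b) ≡ (-5313, 3) mod (ℚ^×)²; places V = {2, 3, 5, 7, 11, 23, ∞}.
(a,b)_23: α=3, u≡17; β=2, v≡12 (mod 23); (17|23)=-1, (12|23)=+1; sign (−1)^0·-1^2·+1^3 = +1.
(a,b)_3: α=-1, u≡2; β=1, v≡1 (mod 3); (2|3)=-1, (1|3)=+1; sign (−1)^1·-1^1·+1^-1 = +1.
(a,b)_∞: sgn(-5313)=−, sgn(3)=+, so +1.
(a,b)_11: α=3, u≡4; β=2, v≡4 (mod 11); (4|11)=+1, (4|11)=+1; sign (−1)^0·+1^2·+1^3 = +1.
(a,b)_5: α=-2, u≡3; β=0, v≡2 (mod 5); (3|5)=-1, (2|5)=-1; sign (−1)^0·-1^0·-1^-2 = +1.
(a,b)_7: α=1, u≡4; β=0, v≡6 (mod 7); (4|7)=+1, (6|7)=-1; sign (−1)^0·+1^0·-1^1 = -1.
(a,b)_2: α=6, β=4; u≡7, v≡3 (mod 8); ε(u)ε(v)=1·1, αω(v)=6·1, βω(u)=4·0; sum ≡ 1  ⇒  -1.
Ram(-5313, 3) = {2, 7}; no ℚ_2-point on the conic.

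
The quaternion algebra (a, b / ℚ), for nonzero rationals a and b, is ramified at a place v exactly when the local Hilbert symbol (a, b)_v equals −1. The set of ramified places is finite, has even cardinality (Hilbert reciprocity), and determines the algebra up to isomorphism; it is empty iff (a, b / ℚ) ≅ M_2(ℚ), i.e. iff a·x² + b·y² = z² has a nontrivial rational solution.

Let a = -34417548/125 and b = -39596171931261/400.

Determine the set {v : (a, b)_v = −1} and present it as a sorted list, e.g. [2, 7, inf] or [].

Mod squares: a ≡ -59015, b ≡ -29. Check v ∈ {∞, 2, 3, 5, 11, 29, 37}.
v=11: a=11^1·(≡4), b=11^4·(≡1) mod 11; (4|11)=+1, (1|11)=+1; (−1)^{1·4·5}·(+1)^4·(+1)^1 = +1.
v=37: a=37^1·(≡30), b=37^2·(≡8) mod 37; (30|37)=+1, (8|37)=-1; (−1)^{1·2·18}·(+1)^2·(-1)^1 = -1.
v=29: a=29^1·(≡24), b=29^3·(≡24) mod 29; (24|29)=+1, (24|29)=+1; (−1)^{1·3·14}·(+1)^3·(+1)^1 = +1.
v=2: v_2(a)=2, v_2(b)=-4; units ≡ 1, 3 (mod 8); ε·ε+αω+βω = 0·1+2·1+-4·0 ≡ 0  ⇒  (a,b)_2 = +1.
v=5: a=5^-3·(≡2), b=5^-2·(≡4) mod 5; (2|5)=-1, (4|5)=+1; (−1)^{-3·-2·2}·(-1)^-2·(+1)^-3 = +1.
v=3: a=3^6·(≡1), b=3^4·(≡1) mod 3; (1|3)=+1, (1|3)=+1; (−1)^{6·4·1}·(+1)^4·(+1)^6 = +1.
v=∞: -59015 < 0 and -29 < 0  ⇒  (a,b)_∞ = -1.
(-59015, -29 / ℚ) ramifies at {37, ∞}: a division algebra.

[37, inf]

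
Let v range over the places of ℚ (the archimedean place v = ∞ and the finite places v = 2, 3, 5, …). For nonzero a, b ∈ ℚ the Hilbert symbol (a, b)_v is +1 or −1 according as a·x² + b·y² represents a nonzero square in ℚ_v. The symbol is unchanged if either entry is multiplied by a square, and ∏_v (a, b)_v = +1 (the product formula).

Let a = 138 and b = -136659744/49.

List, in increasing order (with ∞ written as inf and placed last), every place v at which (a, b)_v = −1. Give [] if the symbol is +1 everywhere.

Mod squares: a ≡ 138, b ≡ -1794. Check v ∈ {∞, 2, 3, 7, 13, 23}.
v=7: a=7^0·(≡5), b=7^-2·(≡3) mod 7; (5|7)=-1, (3|7)=-1; (−1)^{0·-2·3}·(-1)^-2·(-1)^0 = +1.
v=∞: 138 > 0 and -1794 < 0  ⇒  (a,b)_∞ = +1.
v=2: v_2(a)=1, v_2(b)=5; units ≡ 5, 7 (mod 8); ε·ε+αω+βω = 0·1+1·0+5·1 ≡ 1  ⇒  (a,b)_2 = -1.
v=23: a=23^1·(≡6), b=23^3·(≡5) mod 23; (6|23)=+1, (5|23)=-1; (−1)^{1·3·11}·(+1)^3·(-1)^1 = +1.
v=13: a=13^0·(≡8), b=13^1·(≡11) mod 13; (8|13)=-1, (11|13)=-1; (−1)^{0·1·6}·(-1)^1·(-1)^0 = -1.
v=3: a=3^1·(≡1), b=3^3·(≡2) mod 3; (1|3)=+1, (2|3)=-1; (−1)^{1·3·1}·(+1)^3·(-1)^1 = +1.
Ram(138, -1794) = {2, 13}; no ℚ_2-point on the conic.

[2, 13]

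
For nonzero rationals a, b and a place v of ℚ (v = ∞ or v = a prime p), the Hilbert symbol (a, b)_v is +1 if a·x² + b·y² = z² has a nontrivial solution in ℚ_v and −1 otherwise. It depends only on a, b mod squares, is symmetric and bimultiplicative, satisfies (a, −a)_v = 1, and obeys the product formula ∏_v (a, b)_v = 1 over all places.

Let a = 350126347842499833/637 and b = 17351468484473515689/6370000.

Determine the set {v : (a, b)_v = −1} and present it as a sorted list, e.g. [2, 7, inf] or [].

Mod squares: a ≡ 11684385141, b ≡ 5328037. Check v ∈ {∞, 2, 3, 5, 7, 11, 13, 17, 19, 23, 37, 43, 53}.
v=53: a=53^1·(≡49), b=53^1·(≡21) mod 53; (49|53)=+1, (21|53)=-1; (−1)^{1·1·26}·(+1)^1·(-1)^1 = -1.
v=2: v_2(a)=0, v_2(b)=-4; units ≡ 5, 5 (mod 8); ε·ε+αω+βω = 0·0+0·1+-4·1 ≡ 0  ⇒  (a,b)_2 = +1.
v=37: a=37^1·(≡3), b=37^1·(≡25) mod 37; (3|37)=+1, (25|37)=+1; (−1)^{1·1·18}·(+1)^1·(+1)^1 = +1.
v=13: a=13^-1·(≡2), b=13^-1·(≡6) mod 13; (2|13)=-1, (6|13)=-1; (−1)^{-1·-1·6}·(-1)^-1·(-1)^-1 = +1.
v=19: a=19^1·(≡16), b=19^1·(≡12) mod 19; (16|19)=+1, (12|19)=-1; (−1)^{1·1·9}·(+1)^1·(-1)^1 = +1.
v=5: a=5^0·(≡4), b=5^-4·(≡2) mod 5; (4|5)=+1, (2|5)=-1; (−1)^{0·-4·2}·(+1)^-4·(-1)^0 = +1.
v=43: a=43^3·(≡3), b=43^4·(≡21) mod 43; (3|43)=-1, (21|43)=+1; (−1)^{3·4·21}·(-1)^4·(+1)^3 = +1.
v=∞: 11684385141 > 0 and 5328037 > 0  ⇒  (a,b)_∞ = +1.
v=11: a=11^1·(≡5), b=11^1·(≡9) mod 11; (5|11)=+1, (9|11)=+1; (−1)^{1·1·5}·(+1)^1·(+1)^1 = -1.
v=7: a=7^-2·(≡4), b=7^-2·(≡1) mod 7; (4|7)=+1, (1|7)=+1; (−1)^{-2·-2·3}·(+1)^-2·(+1)^-2 = +1.
v=3: a=3^7·(≡2), b=3^4·(≡1) mod 3; (2|3)=-1, (1|3)=+1; (−1)^{7·4·1}·(-1)^4·(+1)^7 = +1.
v=23: a=23^0·(≡8), b=23^2·(≡9) mod 23; (8|23)=+1, (9|23)=+1; (−1)^{0·2·11}·(+1)^2·(+1)^0 = +1.
v=17: a=17^3·(≡11), b=17^2·(≡16) mod 17; (11|17)=-1, (16|17)=+1; (−1)^{3·2·8}·(-1)^2·(+1)^3 = +1.
|Ram(11684385141, 5328037)| = 2, even; anisotropic at {11, 53}.

[11, 53]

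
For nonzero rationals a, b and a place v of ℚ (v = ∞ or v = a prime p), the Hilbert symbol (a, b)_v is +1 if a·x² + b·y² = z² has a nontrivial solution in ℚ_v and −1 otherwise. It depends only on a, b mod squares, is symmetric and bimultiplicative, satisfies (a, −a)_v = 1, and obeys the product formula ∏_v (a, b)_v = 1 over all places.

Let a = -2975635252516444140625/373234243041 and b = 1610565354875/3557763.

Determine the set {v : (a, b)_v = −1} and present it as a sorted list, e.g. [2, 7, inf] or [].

[3, 5]

Mod squares: a ≡ -21793, b ≡ 465. Check v ∈ {∞, 2, 3, 5, 11, 17, 19, 29, 31, 37}.
v=29: a=29^4·(≡3), b=29^2·(≡5) mod 29; (3|29)=-1, (5|29)=+1; (−1)^{4·2·14}·(-1)^2·(+1)^4 = +1.
v=∞: -21793 < 0 and 465 > 0  ⇒  (a,b)_∞ = +1.
v=19: a=19^3·(≡13), b=19^2·(≡4) mod 19; (13|19)=-1, (4|19)=+1; (−1)^{3·2·9}·(-1)^2·(+1)^3 = +1.
v=31: a=31^1·(≡5), b=31^1·(≡29) mod 31; (5|31)=+1, (29|31)=-1; (−1)^{1·1·15}·(+1)^1·(-1)^1 = +1.
v=3: a=3^-6·(≡2), b=3^-5·(≡2) mod 3; (2|3)=-1, (2|3)=-1; (−1)^{-6·-5·1}·(-1)^-5·(-1)^-6 = -1.
v=5: a=5^8·(≡3), b=5^3·(≡3) mod 5; (3|5)=-1, (3|5)=-1; (−1)^{8·3·2}·(-1)^3·(-1)^8 = -1.
v=11: a=11^-6·(≡1), b=11^-4·(≡4) mod 11; (1|11)=+1, (4|11)=+1; (−1)^{-6·-4·5}·(+1)^-4·(+1)^-6 = +1.
v=17: a=17^-2·(≡8), b=17^0·(≡6) mod 17; (8|17)=+1, (6|17)=-1; (−1)^{-2·0·8}·(+1)^0·(-1)^-2 = +1.
v=37: a=37^3·(≡30), b=37^2·(≡26) mod 37; (30|37)=+1, (26|37)=+1; (−1)^{3·2·18}·(+1)^2·(+1)^3 = +1.
v=2: v_2(a)=0, v_2(b)=0; units ≡ 7, 1 (mod 8); ε·ε+αω+βω = 1·0+0·0+0·0 ≡ 0  ⇒  (a,b)_2 = +1.
(-21793, 465 / ℚ) ramifies at {3, 5}: a division algebra.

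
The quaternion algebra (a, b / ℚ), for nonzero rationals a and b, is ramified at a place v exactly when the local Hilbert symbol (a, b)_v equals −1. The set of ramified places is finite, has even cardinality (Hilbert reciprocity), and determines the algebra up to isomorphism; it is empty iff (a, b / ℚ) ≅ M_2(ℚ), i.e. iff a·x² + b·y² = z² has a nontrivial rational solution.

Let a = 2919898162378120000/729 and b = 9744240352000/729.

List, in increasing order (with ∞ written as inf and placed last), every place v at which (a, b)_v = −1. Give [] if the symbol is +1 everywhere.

[5, 11, 19, 23, 31, 37]

Mod squares: a ≡ 101751517, b ≡ 256795. Check v ∈ {∞, 2, 3, 5, 7, 11, 19, 23, 29, 31, 37}.
v=5: a=5^4·(≡3), b=5^3·(≡4) mod 5; (3|5)=-1, (4|5)=+1; (−1)^{4·3·2}·(-1)^3·(+1)^4 = -1.
v=29: a=29^1·(≡19), b=29^1·(≡12) mod 29; (19|29)=-1, (12|29)=-1; (−1)^{1·1·14}·(-1)^1·(-1)^1 = +1.
v=37: a=37^1·(≡21), b=37^0·(≡19) mod 37; (21|37)=+1, (19|37)=-1; (−1)^{1·0·18}·(+1)^0·(-1)^1 = -1.
v=3: a=3^-6·(≡1), b=3^-6·(≡1) mod 3; (1|3)=+1, (1|3)=+1; (−1)^{-6·-6·1}·(+1)^-6·(+1)^-6 = +1.
v=19: a=19^1·(≡15), b=19^0·(≡12) mod 19; (15|19)=-1, (12|19)=-1; (−1)^{1·0·9}·(-1)^0·(-1)^1 = -1.
v=31: a=31^1·(≡29), b=31^0·(≡30) mod 31; (29|31)=-1, (30|31)=-1; (−1)^{1·0·15}·(-1)^0·(-1)^1 = -1.
v=∞: 101751517 > 0 and 256795 > 0  ⇒  (a,b)_∞ = +1.
v=11: a=11^4·(≡8), b=11^3·(≡1) mod 11; (8|11)=-1, (1|11)=+1; (−1)^{4·3·5}·(-1)^3·(+1)^4 = -1.
v=7: a=7^3·(≡4), b=7^3·(≡6) mod 7; (4|7)=+1, (6|7)=-1; (−1)^{3·3·3}·(+1)^3·(-1)^3 = +1.
v=2: v_2(a)=6, v_2(b)=8; units ≡ 5, 3 (mod 8); ε·ε+αω+βω = 0·1+6·1+8·1 ≡ 0  ⇒  (a,b)_2 = +1.
v=23: a=23^1·(≡17), b=23^1·(≡10) mod 23; (17|23)=-1, (10|23)=-1; (−1)^{1·1·11}·(-1)^1·(-1)^1 = -1.
(101751517, 256795 / ℚ) ramifies at {5, 11, 19, 23, 31, 37}: a division algebra.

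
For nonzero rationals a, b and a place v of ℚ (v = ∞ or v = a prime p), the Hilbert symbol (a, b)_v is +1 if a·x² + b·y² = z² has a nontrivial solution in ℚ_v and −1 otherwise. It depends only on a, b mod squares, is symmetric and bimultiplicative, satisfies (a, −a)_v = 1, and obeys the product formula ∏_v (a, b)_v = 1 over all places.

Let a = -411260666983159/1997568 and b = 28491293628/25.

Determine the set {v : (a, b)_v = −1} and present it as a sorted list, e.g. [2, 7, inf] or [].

[2, 7]

(a, b) ≡ (-93, 7) mod (ℚ^×)²; places V = {2, 3, 5, 7, 17, 31, 37, 41, ∞}.
(a,b)_3: α=-3, u≡2; β=2, v≡1 (mod 3); (2|3)=-1, (1|3)=+1; sign (−1)^0·-1^2·+1^-3 = +1.
(a,b)_41: α=2, u≡14; β=0, v≡29 (mod 41); (14|41)=-1, (29|41)=-1; sign (−1)^0·-1^0·-1^2 = +1.
(a,b)_37: α=2, u≡17; β=0, v≡28 (mod 37); (17|37)=-1, (28|37)=+1; sign (−1)^0·-1^0·+1^2 = +1.
(a,b)_5: α=0, u≡2; β=-2, v≡3 (mod 5); (2|5)=-1, (3|5)=-1; sign (−1)^0·-1^-2·-1^0 = +1.
(a,b)_2: α=-8, β=2; u≡3, v≡7 (mod 8); ε(u)ε(v)=1·1, αω(v)=-8·0, βω(u)=2·1; sum ≡ 1  ⇒  -1.
(a,b)_31: α=1, u≡4; β=2, v≡18 (mod 31); (4|31)=+1, (18|31)=+1; sign (−1)^0·+1^2·+1^1 = +1.
(a,b)_7: α=8, u≡5; β=7, v≡4 (mod 7); (5|7)=-1, (4|7)=+1; sign (−1)^0·-1^7·+1^8 = -1.
(a,b)_∞: sgn(-93)=−, sgn(7)=+, so +1.
(a,b)_17: α=-2, u≡2; β=0, v≡10 (mod 17); (2|17)=+1, (10|17)=-1; sign (−1)^0·+1^0·-1^-2 = +1.
|Ram(-93, 7)| = 2, even; anisotropic at {2, 7}.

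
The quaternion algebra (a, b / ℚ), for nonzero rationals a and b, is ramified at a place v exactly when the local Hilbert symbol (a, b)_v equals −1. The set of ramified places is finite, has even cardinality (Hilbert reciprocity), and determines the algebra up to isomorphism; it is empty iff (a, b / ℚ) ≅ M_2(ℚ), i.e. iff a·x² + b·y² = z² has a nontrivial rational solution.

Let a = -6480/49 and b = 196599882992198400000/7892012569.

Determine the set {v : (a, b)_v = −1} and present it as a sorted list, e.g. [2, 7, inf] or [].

(a, b) ≡ (-5, 110) mod (ℚ^×)²; places V = {2, 3, 5, 7, 11, 13, 23, 37, ∞}.
(a,b)_3: α=4, u≡1; β=10, v≡2 (mod 3); (1|3)=+1, (2|3)=-1; sign (−1)^0·+1^10·-1^4 = +1.
(a,b)_23: α=0, u≡2; β=4, v≡16 (mod 23); (2|23)=+1, (16|23)=+1; sign (−1)^0·+1^4·+1^0 = +1.
(a,b)_5: α=1, u≡1; β=5, v≡2 (mod 5); (1|5)=+1, (2|5)=-1; sign (−1)^0·+1^5·-1^1 = -1.
(a,b)_2: α=4, β=11; u≡3, v≡7 (mod 8); ε(u)ε(v)=1·1, αω(v)=4·0, βω(u)=11·1; sum ≡ 0  ⇒  +1.
(a,b)_11: α=0, u≡2; β=1, v≡8 (mod 11); (2|11)=-1, (8|11)=-1; sign (−1)^0·-1^1·-1^0 = -1.
(a,b)_∞: sgn(-5)=−, sgn(110)=+, so +1.
(a,b)_13: α=0, u≡2; β=2, v≡6 (mod 13); (2|13)=-1, (6|13)=-1; sign (−1)^0·-1^2·-1^0 = +1.
(a,b)_7: α=-2, u≡2; β=-8, v≡5 (mod 7); (2|7)=+1, (5|7)=-1; sign (−1)^0·+1^-8·-1^-2 = +1.
(a,b)_37: α=0, u≡15; β=-2, v≡3 (mod 37); (15|37)=-1, (3|37)=+1; sign (−1)^0·-1^-2·+1^0 = +1.
(-5, 110 / ℚ) ramifies at {5, 11}: a division algebra.

[5, 11]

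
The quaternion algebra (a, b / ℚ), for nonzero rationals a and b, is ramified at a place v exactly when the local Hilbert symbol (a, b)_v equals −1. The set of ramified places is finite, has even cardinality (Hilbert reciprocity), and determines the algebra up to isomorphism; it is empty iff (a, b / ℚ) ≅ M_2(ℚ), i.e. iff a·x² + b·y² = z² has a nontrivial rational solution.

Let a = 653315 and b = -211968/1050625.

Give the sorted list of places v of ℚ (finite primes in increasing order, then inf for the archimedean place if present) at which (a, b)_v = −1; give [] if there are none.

[5, 19]

Mod squares: a ≡ 1235, b ≡ -23. Check v ∈ {∞, 2, 3, 5, 13, 19, 23, 41}.
v=23: a=23^2·(≡16), b=23^1·(≡21) mod 23; (16|23)=+1, (21|23)=-1; (−1)^{2·1·11}·(+1)^1·(-1)^2 = +1.
v=∞: 1235 > 0 and -23 < 0  ⇒  (a,b)_∞ = +1.
v=3: a=3^0·(≡2), b=3^2·(≡1) mod 3; (2|3)=-1, (1|3)=+1; (−1)^{0·2·1}·(-1)^2·(+1)^0 = +1.
v=19: a=19^1·(≡14), b=19^0·(≡15) mod 19; (14|19)=-1, (15|19)=-1; (−1)^{1·0·9}·(-1)^0·(-1)^1 = -1.
v=13: a=13^1·(≡10), b=13^0·(≡9) mod 13; (10|13)=+1, (9|13)=+1; (−1)^{1·0·6}·(+1)^0·(+1)^1 = +1.
v=5: a=5^1·(≡3), b=5^-4·(≡2) mod 5; (3|5)=-1, (2|5)=-1; (−1)^{1·-4·2}·(-1)^-4·(-1)^1 = -1.
v=41: a=41^0·(≡21), b=41^-2·(≡33) mod 41; (21|41)=+1, (33|41)=+1; (−1)^{0·-2·20}·(+1)^-2·(+1)^0 = +1.
v=2: v_2(a)=0, v_2(b)=10; units ≡ 3, 1 (mod 8); ε·ε+αω+βω = 1·0+0·0+10·1 ≡ 0  ⇒  (a,b)_2 = +1.
(1235, -23 / ℚ) ramifies at {5, 19}: a division algebra.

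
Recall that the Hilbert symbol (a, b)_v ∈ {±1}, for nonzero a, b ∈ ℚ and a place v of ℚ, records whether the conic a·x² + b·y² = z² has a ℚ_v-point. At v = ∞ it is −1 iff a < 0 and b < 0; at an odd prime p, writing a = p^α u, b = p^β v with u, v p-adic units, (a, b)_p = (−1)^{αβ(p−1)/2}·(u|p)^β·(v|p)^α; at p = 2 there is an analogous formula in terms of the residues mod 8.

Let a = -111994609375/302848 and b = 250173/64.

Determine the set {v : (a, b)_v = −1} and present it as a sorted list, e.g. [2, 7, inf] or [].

Mod squares: a ≡ -385, b ≡ 77. Check v ∈ {∞, 2, 3, 5, 7, 11, 13, 19}.
v=5: a=5^7·(≡3), b=5^0·(≡2) mod 5; (3|5)=-1, (2|5)=-1; (−1)^{7·0·2}·(-1)^0·(-1)^7 = -1.
v=3: a=3^0·(≡2), b=3^2·(≡2) mod 3; (2|3)=-1, (2|3)=-1; (−1)^{0·2·1}·(-1)^2·(-1)^0 = +1.
v=2: v_2(a)=-8, v_2(b)=-6; units ≡ 7, 5 (mod 8); ε·ε+αω+βω = 1·0+-8·1+-6·0 ≡ 0  ⇒  (a,b)_2 = +1.
v=13: a=13^-2·(≡6), b=13^0·(≡12) mod 13; (6|13)=-1, (12|13)=+1; (−1)^{-2·0·6}·(-1)^0·(+1)^-2 = +1.
v=∞: -385 < 0 and 77 > 0  ⇒  (a,b)_∞ = +1.
v=19: a=19^4·(≡2), b=19^2·(≡4) mod 19; (2|19)=-1, (4|19)=+1; (−1)^{4·2·9}·(-1)^2·(+1)^4 = +1.
v=11: a=11^1·(≡3), b=11^1·(≡8) mod 11; (3|11)=+1, (8|11)=-1; (−1)^{1·1·5}·(+1)^1·(-1)^1 = +1.
v=7: a=7^-1·(≡4), b=7^1·(≡4) mod 7; (4|7)=+1, (4|7)=+1; (−1)^{-1·1·3}·(+1)^1·(+1)^-1 = -1.
|Ram(-385, 77)| = 2, even; anisotropic at {5, 7}.

[5, 7]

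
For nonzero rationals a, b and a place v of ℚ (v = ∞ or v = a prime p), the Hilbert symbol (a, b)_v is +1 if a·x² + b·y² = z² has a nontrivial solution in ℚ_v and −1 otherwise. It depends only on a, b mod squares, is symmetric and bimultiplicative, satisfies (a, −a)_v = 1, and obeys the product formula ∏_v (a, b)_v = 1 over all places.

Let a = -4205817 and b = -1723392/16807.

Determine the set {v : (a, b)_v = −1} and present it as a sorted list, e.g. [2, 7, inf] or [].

(a, b) ≡ (-33, -1309) mod (ℚ^×)²; places V = {2, 3, 7, 11, 17, ∞}.
(a,b)_3: α=3, u≡1; β=2, v≡2 (mod 3); (1|3)=+1, (2|3)=-1; sign (−1)^0·+1^2·-1^3 = -1.
(a,b)_11: α=1, u≡2; β=1, v≡10 (mod 11); (2|11)=-1, (10|11)=-1; sign (−1)^1·-1^1·-1^1 = -1.
(a,b)_2: α=0, β=10; u≡7, v≡3 (mod 8); ε(u)ε(v)=1·1, αω(v)=0·1, βω(u)=10·0; sum ≡ 1  ⇒  -1.
(a,b)_7: α=2, u≡1; β=-5, v≡1 (mod 7); (1|7)=+1, (1|7)=+1; sign (−1)^0·+1^-5·+1^2 = +1.
(a,b)_∞: sgn(-33)=−, sgn(-1309)=−, so -1.
(a,b)_17: α=2, u≡16; β=1, v≡15 (mod 17); (16|17)=+1, (15|17)=+1; sign (−1)^0·+1^1·+1^2 = +1.
Ram(-33, -1309) = {2, 3, 11, ∞}; no ℚ_2-point on the conic.

[2, 3, 11, inf]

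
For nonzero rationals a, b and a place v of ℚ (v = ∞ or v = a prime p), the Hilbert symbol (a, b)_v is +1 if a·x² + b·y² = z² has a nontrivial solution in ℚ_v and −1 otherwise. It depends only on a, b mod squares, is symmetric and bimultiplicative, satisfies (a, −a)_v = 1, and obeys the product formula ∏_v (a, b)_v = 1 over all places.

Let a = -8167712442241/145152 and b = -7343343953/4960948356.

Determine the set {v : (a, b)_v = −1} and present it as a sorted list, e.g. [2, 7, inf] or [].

Mod squares: a ≡ -7, b ≡ -168113. Check v ∈ {∞, 2, 3, 7, 11, 13, 17, 19, 29, 31, 43}.
v=29: a=29^2·(≡22), b=29^1·(≡17) mod 29; (22|29)=+1, (17|29)=-1; (−1)^{2·1·14}·(+1)^1·(-1)^2 = +1.
v=11: a=11^2·(≡1), b=11^3·(≡8) mod 11; (1|11)=+1, (8|11)=-1; (−1)^{2·3·5}·(+1)^3·(-1)^2 = +1.
v=3: a=3^-4·(≡2), b=3^-4·(≡1) mod 3; (2|3)=-1, (1|3)=+1; (−1)^{-4·-4·1}·(-1)^-4·(+1)^-4 = +1.
v=7: a=7^-1·(≡6), b=7^-2·(≡3) mod 7; (6|7)=-1, (3|7)=-1; (−1)^{-1·-2·3}·(-1)^-2·(-1)^-1 = -1.
v=43: a=43^0·(≡9), b=43^-2·(≡6) mod 43; (9|43)=+1, (6|43)=+1; (−1)^{0·-2·21}·(+1)^-2·(+1)^0 = +1.
v=∞: -7 < 0 and -168113 < 0  ⇒  (a,b)_∞ = -1.
v=13: a=13^0·(≡11), b=13^-2·(≡9) mod 13; (11|13)=-1, (9|13)=+1; (−1)^{0·-2·6}·(-1)^-2·(+1)^0 = +1.
v=31: a=31^2·(≡27), b=31^1·(≡1) mod 31; (27|31)=-1, (1|31)=+1; (−1)^{2·1·15}·(-1)^1·(+1)^2 = -1.
v=2: v_2(a)=-8, v_2(b)=-2; units ≡ 1, 7 (mod 8); ε·ε+αω+βω = 0·1+-8·0+-2·0 ≡ 0  ⇒  (a,b)_2 = +1.
v=17: a=17^4·(≡10), b=17^1·(≡12) mod 17; (10|17)=-1, (12|17)=-1; (−1)^{4·1·8}·(-1)^1·(-1)^4 = -1.
v=19: a=19^0·(≡10), b=19^2·(≡12) mod 19; (10|19)=-1, (12|19)=-1; (−1)^{0·2·9}·(-1)^2·(-1)^0 = +1.
Ram(-7, -168113) = {7, 17, 31, ∞}; no ℚ_7-point on the conic.

[7, 17, 31, inf]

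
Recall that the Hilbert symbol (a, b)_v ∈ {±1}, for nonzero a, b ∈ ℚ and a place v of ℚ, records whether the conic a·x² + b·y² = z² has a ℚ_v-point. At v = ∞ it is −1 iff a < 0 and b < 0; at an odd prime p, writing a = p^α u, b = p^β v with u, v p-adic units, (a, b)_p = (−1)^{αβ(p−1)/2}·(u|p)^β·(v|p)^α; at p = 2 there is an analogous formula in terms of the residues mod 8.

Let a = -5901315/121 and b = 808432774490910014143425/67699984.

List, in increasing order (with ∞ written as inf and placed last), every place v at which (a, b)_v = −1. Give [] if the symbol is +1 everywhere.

[5, 29, 31, 37]

(a, b) ≡ (-120435, 60697) mod (ℚ^×)²; places V = {2, 3, 5, 7, 11, 13, 17, 23, 29, 31, 37, ∞}.
(a,b)_13: α=0, u≡12; β=3, v≡2 (mod 13); (12|13)=+1, (2|13)=-1; sign (−1)^0·+1^3·-1^0 = +1.
(a,b)_31: α=1, u≡29; β=2, v≡27 (mod 31); (29|31)=-1, (27|31)=-1; sign (−1)^0·-1^2·-1^1 = -1.
(a,b)_7: α=3, u≡4; β=5, v≡5 (mod 7); (4|7)=+1, (5|7)=-1; sign (−1)^1·+1^5·-1^3 = +1.
(a,b)_∞: sgn(-120435)=−, sgn(60697)=+, so +1.
(a,b)_17: α=0, u≡7; β=-2, v≡3 (mod 17); (7|17)=-1, (3|17)=-1; sign (−1)^0·-1^-2·-1^0 = +1.
(a,b)_37: α=1, u≡16; β=4, v≡5 (mod 37); (16|37)=+1, (5|37)=-1; sign (−1)^0·+1^4·-1^1 = -1.
(a,b)_11: α=-2, u≡9; β=-4, v≡6 (mod 11); (9|11)=+1, (6|11)=-1; sign (−1)^0·+1^-4·-1^-2 = +1.
(a,b)_23: α=0, u≡8; β=1, v≡20 (mod 23); (8|23)=+1, (20|23)=-1; sign (−1)^0·+1^1·-1^0 = +1.
(a,b)_3: α=1, u≡1; β=6, v≡1 (mod 3); (1|3)=+1, (1|3)=+1; sign (−1)^0·+1^6·+1^1 = +1.
(a,b)_5: α=1, u≡2; β=2, v≡3 (mod 5); (2|5)=-1, (3|5)=-1; sign (−1)^0·-1^2·-1^1 = -1.
(a,b)_2: α=0, β=-4; u≡5, v≡1 (mod 8); ε(u)ε(v)=0·0, αω(v)=0·0, βω(u)=-4·1; sum ≡ 0  ⇒  +1.
(a,b)_29: α=0, u≡8; β=1, v≡23 (mod 29); (8|29)=-1, (23|29)=+1; sign (−1)^0·-1^1·+1^0 = -1.
(-120435, 60697 / ℚ) ramifies at {5, 29, 31, 37}: a division algebra.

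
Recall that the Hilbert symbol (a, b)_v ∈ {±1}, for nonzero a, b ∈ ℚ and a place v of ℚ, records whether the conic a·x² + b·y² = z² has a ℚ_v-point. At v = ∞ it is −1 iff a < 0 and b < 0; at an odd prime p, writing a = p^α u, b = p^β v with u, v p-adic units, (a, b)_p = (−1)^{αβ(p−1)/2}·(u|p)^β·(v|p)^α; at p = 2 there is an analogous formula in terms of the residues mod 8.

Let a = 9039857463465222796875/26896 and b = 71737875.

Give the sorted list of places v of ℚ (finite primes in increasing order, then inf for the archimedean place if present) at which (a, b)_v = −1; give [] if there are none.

Mod squares: a ≡ 11, b ≡ 2635. Check v ∈ {∞, 2, 3, 5, 11, 17, 19, 23, 31, 41}.
v=31: a=31^2·(≡11), b=31^1·(≡6) mod 31; (11|31)=-1, (6|31)=-1; (−1)^{2·1·15}·(-1)^1·(-1)^2 = -1.
v=∞: 11 > 0 and 2635 > 0  ⇒  (a,b)_∞ = +1.
v=3: a=3^8·(≡2), b=3^2·(≡1) mod 3; (2|3)=-1, (1|3)=+1; (−1)^{8·2·1}·(-1)^2·(+1)^8 = +1.
v=19: a=19^4·(≡7), b=19^0·(≡12) mod 19; (7|19)=+1, (12|19)=-1; (−1)^{4·0·9}·(+1)^0·(-1)^4 = +1.
v=11: a=11^3·(≡4), b=11^2·(≡8) mod 11; (4|11)=+1, (8|11)=-1; (−1)^{3·2·5}·(+1)^2·(-1)^3 = -1.
v=2: v_2(a)=-4, v_2(b)=0; units ≡ 3, 3 (mod 8); ε·ε+αω+βω = 1·1+-4·1+0·1 ≡ 1  ⇒  (a,b)_2 = -1.
v=41: a=41^-2·(≡6), b=41^0·(≡11) mod 41; (6|41)=-1, (11|41)=-1; (−1)^{-2·0·20}·(-1)^0·(-1)^-2 = +1.
v=5: a=5^6·(≡4), b=5^3·(≡3) mod 5; (4|5)=+1, (3|5)=-1; (−1)^{6·3·2}·(+1)^3·(-1)^6 = +1.
v=17: a=17^0·(≡5), b=17^1·(≡16) mod 17; (5|17)=-1, (16|17)=+1; (−1)^{0·1·8}·(-1)^1·(+1)^0 = -1.
v=23: a=23^2·(≡10), b=23^0·(≡1) mod 23; (10|23)=-1, (1|23)=+1; (−1)^{2·0·11}·(-1)^0·(+1)^2 = +1.
(11, 2635 / ℚ) ramifies at {2, 11, 17, 31}: a division algebra.

[2, 11, 17, 31]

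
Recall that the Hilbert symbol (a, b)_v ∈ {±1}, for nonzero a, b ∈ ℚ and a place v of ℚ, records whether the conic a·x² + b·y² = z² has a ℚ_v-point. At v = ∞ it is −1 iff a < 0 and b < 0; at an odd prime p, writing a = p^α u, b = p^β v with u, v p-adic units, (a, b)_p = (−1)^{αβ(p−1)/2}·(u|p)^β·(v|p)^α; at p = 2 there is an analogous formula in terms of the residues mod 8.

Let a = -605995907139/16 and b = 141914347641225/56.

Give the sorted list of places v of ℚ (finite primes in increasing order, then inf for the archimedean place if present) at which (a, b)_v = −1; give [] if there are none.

(a, b) ≡ (-4754811, 377215006) mod (ℚ^×)²; places V = {2, 3, 5, 7, 17, 29, 31, 41, 43, ∞}.
(a,b)_17: α=2, u≡4; β=3, v≡2 (mod 17); (4|17)=+1, (2|17)=+1; sign (−1)^0·+1^3·+1^2 = +1.
(a,b)_7: α=2, u≡4; β=-1, v≡5 (mod 7); (4|7)=+1, (5|7)=-1; sign (−1)^0·+1^-1·-1^2 = +1.
(a,b)_29: α=1, u≡1; β=1, v≡8 (mod 29); (1|29)=+1, (8|29)=-1; sign (−1)^0·+1^1·-1^1 = -1.
(a,b)_43: α=1, u≡26; β=1, v≡32 (mod 43); (26|43)=-1, (32|43)=-1; sign (−1)^1·-1^1·-1^1 = -1.
(a,b)_2: α=-4, β=-3; u≡5, v≡7 (mod 8); ε(u)ε(v)=0·1, αω(v)=-4·0, βω(u)=-3·1; sum ≡ 1  ⇒  -1.
(a,b)_31: α=1, u≡19; β=1, v≡29 (mod 31); (19|31)=+1, (29|31)=-1; sign (−1)^1·+1^1·-1^1 = +1.
(a,b)_3: α=3, u≡2; β=6, v≡1 (mod 3); (2|3)=-1, (1|3)=+1; sign (−1)^0·-1^6·+1^3 = +1.
(a,b)_∞: sgn(-4754811)=−, sgn(377215006)=+, so +1.
(a,b)_5: α=0, u≡1; β=2, v≡4 (mod 5); (1|5)=+1, (4|5)=+1; sign (−1)^0·+1^2·+1^0 = +1.
(a,b)_41: α=1, u≡39; β=1, v≡26 (mod 41); (39|41)=+1, (26|41)=-1; sign (−1)^0·+1^1·-1^1 = -1.
|Ram(-4754811, 377215006)| = 4, even; anisotropic at {2, 29, 41, 43}.

[2, 29, 41, 43]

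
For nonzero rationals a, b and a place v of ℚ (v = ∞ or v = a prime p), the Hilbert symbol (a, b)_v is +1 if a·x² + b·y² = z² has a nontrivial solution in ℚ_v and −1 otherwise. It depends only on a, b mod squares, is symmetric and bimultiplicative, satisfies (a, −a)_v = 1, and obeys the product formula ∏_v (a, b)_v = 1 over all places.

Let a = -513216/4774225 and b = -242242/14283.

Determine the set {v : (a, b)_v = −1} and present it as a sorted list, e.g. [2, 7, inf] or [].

Mod squares: a ≡ -11, b ≡ -6006. Check v ∈ {∞, 2, 3, 5, 7, 11, 13, 19, 23}.
v=2: v_2(a)=6, v_2(b)=1; units ≡ 5, 5 (mod 8); ε·ε+αω+βω = 0·0+6·1+1·1 ≡ 1  ⇒  (a,b)_2 = -1.
v=∞: -11 < 0 and -6006 < 0  ⇒  (a,b)_∞ = -1.
v=5: a=5^-2·(≡1), b=5^0·(≡1) mod 5; (1|5)=+1, (1|5)=+1; (−1)^{-2·0·2}·(+1)^0·(+1)^-2 = +1.
v=11: a=11^1·(≡10), b=11^3·(≡1) mod 11; (10|11)=-1, (1|11)=+1; (−1)^{1·3·5}·(-1)^3·(+1)^1 = +1.
v=23: a=23^-2·(≡16), b=23^-2·(≡10) mod 23; (16|23)=+1, (10|23)=-1; (−1)^{-2·-2·11}·(+1)^-2·(-1)^-2 = +1.
v=3: a=3^6·(≡1), b=3^-3·(≡2) mod 3; (1|3)=+1, (2|3)=-1; (−1)^{6·-3·1}·(+1)^-3·(-1)^6 = +1.
v=7: a=7^0·(≡3), b=7^1·(≡3) mod 7; (3|7)=-1, (3|7)=-1; (−1)^{0·1·3}·(-1)^1·(-1)^0 = -1.
v=19: a=19^-2·(≡12), b=19^0·(≡6) mod 19; (12|19)=-1, (6|19)=+1; (−1)^{-2·0·9}·(-1)^0·(+1)^-2 = +1.
v=13: a=13^0·(≡11), b=13^1·(≡11) mod 13; (11|13)=-1, (11|13)=-1; (−1)^{0·1·6}·(-1)^1·(-1)^0 = -1.
|Ram(-11, -6006)| = 4, even; anisotropic at {2, 7, 13, ∞}.

[2, 7, 13, inf]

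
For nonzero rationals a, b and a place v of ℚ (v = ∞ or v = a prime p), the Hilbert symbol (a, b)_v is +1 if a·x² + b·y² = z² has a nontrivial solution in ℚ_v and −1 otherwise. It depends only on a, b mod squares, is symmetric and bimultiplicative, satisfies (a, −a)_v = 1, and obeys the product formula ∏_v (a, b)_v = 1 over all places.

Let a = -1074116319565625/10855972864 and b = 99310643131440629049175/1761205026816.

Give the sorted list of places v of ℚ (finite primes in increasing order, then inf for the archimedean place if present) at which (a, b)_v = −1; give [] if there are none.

[2, 5, 19, 23]

Mod squares: a ≡ -2945, b ≡ 392863. Check v ∈ {∞, 2, 3, 5, 7, 11, 17, 19, 23, 29, 31, 37}.
v=11: a=11^-2·(≡5), b=11^0·(≡9) mod 11; (5|11)=+1, (9|11)=+1; (−1)^{-2·0·5}·(+1)^0·(+1)^-2 = +1.
v=17: a=17^2·(≡2), b=17^0·(≡6) mod 17; (2|17)=+1, (6|17)=-1; (−1)^{2·0·8}·(+1)^0·(-1)^2 = +1.
v=∞: -2945 < 0 and 392863 > 0  ⇒  (a,b)_∞ = +1.
v=29: a=29^2·(≡7), b=29^7·(≡5) mod 29; (7|29)=+1, (5|29)=+1; (−1)^{2·7·14}·(+1)^7·(+1)^2 = +1.
v=37: a=37^-2·(≡14), b=37^0·(≡10) mod 37; (14|37)=-1, (10|37)=+1; (−1)^{-2·0·18}·(-1)^0·(+1)^-2 = +1.
v=23: a=23^0·(≡20), b=23^1·(≡5) mod 23; (20|23)=-1, (5|23)=-1; (−1)^{0·1·11}·(-1)^1·(-1)^0 = -1.
v=2: v_2(a)=-16, v_2(b)=-28; units ≡ 7, 7 (mod 8); ε·ε+αω+βω = 1·1+-16·0+-28·0 ≡ 1  ⇒  (a,b)_2 = -1.
v=19: a=19^1·(≡5), b=19^3·(≡7) mod 19; (5|19)=+1, (7|19)=+1; (−1)^{1·3·9}·(+1)^3·(+1)^1 = -1.
v=3: a=3^0·(≡1), b=3^-8·(≡1) mod 3; (1|3)=+1, (1|3)=+1; (−1)^{0·-8·1}·(+1)^-8·(+1)^0 = +1.
v=5: a=5^5·(≡1), b=5^2·(≡2) mod 5; (1|5)=+1, (2|5)=-1; (−1)^{5·2·2}·(+1)^2·(-1)^5 = -1.
v=7: a=7^4·(≡4), b=7^2·(≡2) mod 7; (4|7)=+1, (2|7)=+1; (−1)^{4·2·3}·(+1)^2·(+1)^4 = +1.
v=31: a=31^1·(≡11), b=31^3·(≡7) mod 31; (11|31)=-1, (7|31)=+1; (−1)^{1·3·15}·(-1)^3·(+1)^1 = +1.
Ram(-2945, 392863) = {2, 5, 19, 23}; no ℚ_2-point on the conic.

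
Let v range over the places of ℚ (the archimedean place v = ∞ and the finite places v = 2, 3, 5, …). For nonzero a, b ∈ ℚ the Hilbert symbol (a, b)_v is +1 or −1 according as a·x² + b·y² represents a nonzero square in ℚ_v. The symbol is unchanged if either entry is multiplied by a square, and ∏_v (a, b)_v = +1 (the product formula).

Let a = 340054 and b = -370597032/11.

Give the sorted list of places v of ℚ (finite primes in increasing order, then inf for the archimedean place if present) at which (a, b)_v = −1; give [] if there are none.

Mod squares: a ≡ 340054, b ≡ -12581998. Check v ∈ {∞, 2, 3, 11, 13, 29, 37, 41}.
v=41: a=41^1·(≡12), b=41^1·(≡14) mod 41; (12|41)=-1, (14|41)=-1; (−1)^{1·1·20}·(-1)^1·(-1)^1 = +1.
v=∞: 340054 > 0 and -12581998 < 0  ⇒  (a,b)_∞ = +1.
v=37: a=37^0·(≡24), b=37^1·(≡29) mod 37; (24|37)=-1, (29|37)=-1; (−1)^{0·1·18}·(-1)^1·(-1)^0 = -1.
v=3: a=3^0·(≡1), b=3^4·(≡2) mod 3; (1|3)=+1, (2|3)=-1; (−1)^{0·4·1}·(+1)^4·(-1)^0 = +1.
v=29: a=29^1·(≡10), b=29^1·(≡7) mod 29; (10|29)=-1, (7|29)=+1; (−1)^{1·1·14}·(-1)^1·(+1)^1 = -1.
v=11: a=11^1·(≡4), b=11^-1·(≡8) mod 11; (4|11)=+1, (8|11)=-1; (−1)^{1·-1·5}·(+1)^-1·(-1)^1 = +1.
v=2: v_2(a)=1, v_2(b)=3; units ≡ 3, 1 (mod 8); ε·ε+αω+βω = 1·0+1·0+3·1 ≡ 1  ⇒  (a,b)_2 = -1.
v=13: a=13^1·(≡2), b=13^1·(≡12) mod 13; (2|13)=-1, (12|13)=+1; (−1)^{1·1·6}·(-1)^1·(+1)^1 = -1.
Ram(340054, -12581998) = {2, 13, 29, 37}; no ℚ_2-point on the conic.

[2, 13, 29, 37]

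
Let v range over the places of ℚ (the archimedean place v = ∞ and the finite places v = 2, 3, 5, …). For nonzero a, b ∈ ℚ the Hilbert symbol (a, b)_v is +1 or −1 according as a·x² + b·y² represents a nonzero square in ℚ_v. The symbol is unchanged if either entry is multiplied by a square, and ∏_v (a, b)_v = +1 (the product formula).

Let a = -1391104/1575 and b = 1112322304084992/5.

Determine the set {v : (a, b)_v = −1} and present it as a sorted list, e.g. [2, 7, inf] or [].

(a, b) ≡ (-38038, 15015) mod (ℚ^×)²; places V = {2, 3, 5, 7, 11, 13, 19, ∞}.
(a,b)_11: α=1, u≡7; β=3, v≡5 (mod 11); (7|11)=-1, (5|11)=+1; sign (−1)^1·-1^3·+1^1 = +1.
(a,b)_∞: sgn(-38038)=−, sgn(15015)=+, so +1.
(a,b)_13: α=1, u≡4; β=3, v≡5 (mod 13); (4|13)=+1, (5|13)=-1; sign (−1)^0·+1^3·-1^1 = -1.
(a,b)_19: α=1, u≡14; β=2, v≡16 (mod 19); (14|19)=-1, (16|19)=+1; sign (−1)^0·-1^2·+1^1 = +1.
(a,b)_5: α=-2, u≡2; β=-1, v≡2 (mod 5); (2|5)=-1, (2|5)=-1; sign (−1)^0·-1^-1·-1^-2 = -1.
(a,b)_2: α=9, β=10; u≡5, v≡7 (mod 8); ε(u)ε(v)=0·1, αω(v)=9·0, βω(u)=10·1; sum ≡ 0  ⇒  +1.
(a,b)_7: α=-1, u≡6; β=3, v≡5 (mod 7); (6|7)=-1, (5|7)=-1; sign (−1)^1·-1^3·-1^-1 = -1.
(a,b)_3: α=-2, u≡2; β=1, v≡1 (mod 3); (2|3)=-1, (1|3)=+1; sign (−1)^0·-1^1·+1^-2 = -1.
|Ram(-38038, 15015)| = 4, even; anisotropic at {3, 5, 7, 13}.

[3, 5, 7, 13]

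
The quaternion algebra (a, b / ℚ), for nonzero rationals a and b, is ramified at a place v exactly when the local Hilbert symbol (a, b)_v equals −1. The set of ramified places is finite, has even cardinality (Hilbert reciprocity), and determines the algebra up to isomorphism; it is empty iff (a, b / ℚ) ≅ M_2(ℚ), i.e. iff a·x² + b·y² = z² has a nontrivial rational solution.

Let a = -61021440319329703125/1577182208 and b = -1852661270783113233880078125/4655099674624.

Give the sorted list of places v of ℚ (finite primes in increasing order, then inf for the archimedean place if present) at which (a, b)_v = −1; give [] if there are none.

Mod squares: a ≡ -271036117, b ≡ -2349013. Check v ∈ {∞, 2, 3, 5, 7, 11, 17, 23, 29, 37, 41, 43, 47, 53}.
v=53: a=53^1·(≡10), b=53^1·(≡6) mod 53; (10|53)=+1, (6|53)=+1; (−1)^{1·1·26}·(+1)^1·(+1)^1 = +1.
v=43: a=43^-2·(≡40), b=43^-2·(≡5) mod 43; (40|43)=+1, (5|43)=-1; (−1)^{-2·-2·21}·(+1)^-2·(-1)^-2 = +1.
v=2: v_2(a)=-10, v_2(b)=-20; units ≡ 3, 3 (mod 8); ε·ε+αω+βω = 1·1+-10·1+-20·1 ≡ 1  ⇒  (a,b)_2 = -1.
v=3: a=3^4·(≡2), b=3^8·(≡2) mod 3; (2|3)=-1, (2|3)=-1; (−1)^{4·8·1}·(-1)^8·(-1)^4 = +1.
v=17: a=17^-1·(≡8), b=17^0·(≡2) mod 17; (8|17)=+1, (2|17)=+1; (−1)^{-1·0·8}·(+1)^0·(+1)^-1 = +1.
v=11: a=11^1·(≡5), b=11^2·(≡5) mod 11; (5|11)=+1, (5|11)=+1; (−1)^{1·2·5}·(+1)^2·(+1)^1 = +1.
v=41: a=41^1·(≡10), b=41^1·(≡33) mod 41; (10|41)=+1, (33|41)=+1; (−1)^{1·1·20}·(+1)^1·(+1)^1 = +1.
v=47: a=47^2·(≡11), b=47^3·(≡45) mod 47; (11|47)=-1, (45|47)=-1; (−1)^{2·3·23}·(-1)^3·(-1)^2 = -1.
v=23: a=23^1·(≡6), b=23^1·(≡3) mod 23; (6|23)=+1, (3|23)=+1; (−1)^{1·1·11}·(+1)^1·(+1)^1 = -1.
v=29: a=29^1·(≡3), b=29^2·(≡24) mod 29; (3|29)=-1, (24|29)=+1; (−1)^{1·2·14}·(-1)^2·(+1)^1 = +1.
v=5: a=5^6·(≡3), b=5^8·(≡3) mod 5; (3|5)=-1, (3|5)=-1; (−1)^{6·8·2}·(-1)^8·(-1)^6 = +1.
v=7: a=7^-2·(≡3), b=7^-4·(≡5) mod 7; (3|7)=-1, (5|7)=-1; (−1)^{-2·-4·3}·(-1)^-4·(-1)^-2 = +1.
v=∞: -271036117 < 0 and -2349013 < 0  ⇒  (a,b)_∞ = -1.
v=37: a=37^2·(≡24), b=37^2·(≡17) mod 37; (24|37)=-1, (17|37)=-1; (−1)^{2·2·18}·(-1)^2·(-1)^2 = +1.
|Ram(-271036117, -2349013)| = 4, even; anisotropic at {2, 23, 47, ∞}.

[2, 23, 47, inf]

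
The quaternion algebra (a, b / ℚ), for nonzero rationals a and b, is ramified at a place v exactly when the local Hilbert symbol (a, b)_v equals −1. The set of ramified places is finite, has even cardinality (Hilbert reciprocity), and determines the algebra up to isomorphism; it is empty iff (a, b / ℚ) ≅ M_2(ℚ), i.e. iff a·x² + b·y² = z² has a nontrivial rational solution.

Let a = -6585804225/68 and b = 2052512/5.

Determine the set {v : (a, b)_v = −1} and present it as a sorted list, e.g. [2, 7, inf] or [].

Mod squares: a ≡ -17017, b ≡ 13090. Check v ∈ {∞, 2, 3, 5, 7, 11, 13, 17, 19}.
v=17: a=17^-1·(≡2), b=17^1·(≡14) mod 17; (2|17)=+1, (14|17)=-1; (−1)^{-1·1·8}·(+1)^1·(-1)^-1 = -1.
v=2: v_2(a)=-2, v_2(b)=5; units ≡ 7, 1 (mod 8); ε·ε+αω+βω = 1·0+-2·0+5·0 ≡ 0  ⇒  (a,b)_2 = +1.
v=∞: -17017 < 0 and 13090 > 0  ⇒  (a,b)_∞ = +1.
v=13: a=13^1·(≡1), b=13^0·(≡4) mod 13; (1|13)=+1, (4|13)=+1; (−1)^{1·0·6}·(+1)^0·(+1)^1 = +1.
v=5: a=5^2·(≡2), b=5^-1·(≡2) mod 5; (2|5)=-1, (2|5)=-1; (−1)^{2·-1·2}·(-1)^-1·(-1)^2 = -1.
v=11: a=11^1·(≡5), b=11^1·(≡2) mod 11; (5|11)=+1, (2|11)=-1; (−1)^{1·1·5}·(+1)^1·(-1)^1 = +1.
v=3: a=3^6·(≡2), b=3^0·(≡1) mod 3; (2|3)=-1, (1|3)=+1; (−1)^{6·0·1}·(-1)^0·(+1)^6 = +1.
v=19: a=19^2·(≡16), b=19^0·(≡15) mod 19; (16|19)=+1, (15|19)=-1; (−1)^{2·0·9}·(+1)^0·(-1)^2 = +1.
v=7: a=7^1·(≡3), b=7^3·(≡4) mod 7; (3|7)=-1, (4|7)=+1; (−1)^{1·3·3}·(-1)^3·(+1)^1 = +1.
|Ram(-17017, 13090)| = 2, even; anisotropic at {5, 17}.

[5, 17]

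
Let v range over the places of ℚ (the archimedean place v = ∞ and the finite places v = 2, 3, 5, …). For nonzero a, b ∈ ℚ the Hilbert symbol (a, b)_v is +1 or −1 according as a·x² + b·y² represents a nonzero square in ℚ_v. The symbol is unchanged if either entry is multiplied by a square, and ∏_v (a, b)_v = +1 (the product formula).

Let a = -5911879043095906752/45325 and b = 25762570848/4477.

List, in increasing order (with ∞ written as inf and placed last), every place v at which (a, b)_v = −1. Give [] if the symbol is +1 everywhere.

(a, b) ≡ (-851, 255374) mod (ℚ^×)²; places V = {2, 3, 5, 7, 11, 17, 23, 29, 37, ∞}.
(a,b)_7: α=-2, u≡3; β=3, v≡3 (mod 7); (3|7)=-1, (3|7)=-1; sign (−1)^0·-1^3·-1^-2 = -1.
(a,b)_29: α=2, u≡2; β=1, v≡8 (mod 29); (2|29)=-1, (8|29)=-1; sign (−1)^0·-1^1·-1^2 = -1.
(a,b)_3: α=10, u≡1; β=2, v≡2 (mod 3); (1|3)=+1, (2|3)=-1; sign (−1)^0·+1^2·-1^10 = +1.
(a,b)_∞: sgn(-851)=−, sgn(255374)=+, so +1.
(a,b)_37: α=-1, u≡18; β=-1, v≡17 (mod 37); (18|37)=-1, (17|37)=-1; sign (−1)^0·-1^-1·-1^-1 = +1.
(a,b)_2: α=6, β=5; u≡5, v≡7 (mod 8); ε(u)ε(v)=0·1, αω(v)=6·0, βω(u)=5·1; sum ≡ 1  ⇒  -1.
(a,b)_5: α=-2, u≡1; β=0, v≡4 (mod 5); (1|5)=+1, (4|5)=+1; sign (−1)^0·+1^0·+1^-2 = +1.
(a,b)_17: α=2, u≡8; β=1, v≡5 (mod 17); (8|17)=+1, (5|17)=-1; sign (−1)^0·+1^1·-1^2 = +1.
(a,b)_23: α=5, u≡6; β=2, v≡7 (mod 23); (6|23)=+1, (7|23)=-1; sign (−1)^0·+1^2·-1^5 = -1.
(a,b)_11: α=0, u≡6; β=-2, v≡9 (mod 11); (6|11)=-1, (9|11)=+1; sign (−1)^0·-1^-2·+1^0 = +1.
|Ram(-851, 255374)| = 4, even; anisotropic at {2, 7, 23, 29}.

[2, 7, 23, 29]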